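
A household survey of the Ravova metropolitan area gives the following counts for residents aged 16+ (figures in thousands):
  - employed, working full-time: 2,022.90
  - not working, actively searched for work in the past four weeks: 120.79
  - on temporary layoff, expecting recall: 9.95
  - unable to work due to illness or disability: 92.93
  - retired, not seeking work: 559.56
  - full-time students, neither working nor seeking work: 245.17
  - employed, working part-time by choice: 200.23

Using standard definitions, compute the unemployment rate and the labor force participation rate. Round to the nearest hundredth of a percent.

Employed = 2,022.90 + 200.23 = 2,223.13 thousand.
Unemployed = 120.79 + 9.95 = 130.74 thousand (jobless and actively searching, or on temporary layoff).
Labor force = 2,223.13 + 130.74 = 2,353.87 thousand.
Not in labor force = 92.93 + 559.56 + 245.17 = 897.66 thousand (those not working and not actively searching are outside the labor force).
Civilian working-age population = 2,353.87 + 897.66 = 3,251.53 thousand.
Unemployment rate = 130.74 / 2,353.87 = 5.55%.
Labor force participation rate = 2,353.87 / 3,251.53 = 72.39%.

Unemployment rate ≈ 5.55%; labor force participation rate ≈ 72.39%.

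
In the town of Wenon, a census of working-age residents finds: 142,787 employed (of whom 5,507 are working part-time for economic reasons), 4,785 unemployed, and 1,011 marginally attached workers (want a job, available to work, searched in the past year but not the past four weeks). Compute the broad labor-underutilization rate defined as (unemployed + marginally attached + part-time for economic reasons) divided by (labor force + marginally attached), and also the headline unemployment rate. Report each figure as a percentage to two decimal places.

Labor force = 142,787 + 4,785 = 147,572.
Numerator = 4,785 + 1,011 + 5,507 = 11,303.
Denominator = 147,572 + 1,011 = 148,583.
Broad rate = 11,303 / 148,583 = 7.61%.
Headline unemployment rate = 4,785 / 147,572 = 3.24%.

Broad underutilization rate ≈ 7.61%; headline unemployment rate ≈ 3.24%.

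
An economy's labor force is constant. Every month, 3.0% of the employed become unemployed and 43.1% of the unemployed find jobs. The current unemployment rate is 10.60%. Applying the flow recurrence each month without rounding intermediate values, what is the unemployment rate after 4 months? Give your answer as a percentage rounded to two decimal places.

Unemployment rate after four months ≈ 6.85%.

With a fixed labor force, u_{t+1} = u_t + s·(1−u_t) − f·u_t = u_t·(1−s−f) + s.
Here 1−s−f = 0.539 and s = 0.030.
u_1 = 0.106000 × 0.539 + 0.030 = 0.087134.
u_2 = 0.087134 × 0.539 + 0.030 = 0.076965.
u_3 = 0.076965 × 0.539 + 0.030 = 0.071484.
u_4 = 0.071484 × 0.539 + 0.030 = 0.068530.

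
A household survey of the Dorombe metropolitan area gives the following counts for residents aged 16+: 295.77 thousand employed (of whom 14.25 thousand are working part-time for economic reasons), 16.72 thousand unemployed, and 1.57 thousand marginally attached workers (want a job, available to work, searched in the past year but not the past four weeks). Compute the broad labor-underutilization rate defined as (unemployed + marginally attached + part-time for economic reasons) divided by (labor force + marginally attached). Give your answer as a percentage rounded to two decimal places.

Broad underutilization rate ≈ 10.36%.

Labor force = 295.77 + 16.72 = 312.49 thousand.
Numerator = 16.72 + 1.57 + 14.25 = 32.54 thousand.
Denominator = 312.49 + 1.57 = 314.06 thousand.
Broad rate = 32.54 / 314.06 = 10.36%.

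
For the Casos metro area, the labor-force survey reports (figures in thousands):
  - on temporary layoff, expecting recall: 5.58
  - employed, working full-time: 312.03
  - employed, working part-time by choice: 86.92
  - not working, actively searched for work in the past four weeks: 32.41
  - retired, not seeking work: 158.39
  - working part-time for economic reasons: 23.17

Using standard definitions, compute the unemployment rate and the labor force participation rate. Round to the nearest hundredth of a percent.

Employed = 312.03 + 86.92 + 23.17 = 422.12 thousand (anyone who worked, including part-time for economic reasons, counts as employed).
Unemployed = 5.58 + 32.41 = 37.99 thousand (jobless and actively searching, or on temporary layoff).
Labor force = 422.12 + 37.99 = 460.11 thousand.
Not in labor force = 158.39 thousand (those not working and not actively searching are outside the labor force).
Civilian working-age population = 460.11 + 158.39 = 618.50 thousand.
Unemployment rate = 37.99 / 460.11 = 8.26%.
Labor force participation rate = 460.11 / 618.50 = 74.39%.

Unemployment rate ≈ 8.26%; labor force participation rate ≈ 74.39%.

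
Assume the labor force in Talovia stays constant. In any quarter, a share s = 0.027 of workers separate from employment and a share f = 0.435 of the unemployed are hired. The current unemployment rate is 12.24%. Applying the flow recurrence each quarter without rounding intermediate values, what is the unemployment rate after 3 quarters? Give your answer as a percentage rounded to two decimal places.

Unemployment rate after three quarters ≈ 6.84%.

With a fixed labor force, u_{t+1} = u_t + s·(1−u_t) − f·u_t = u_t·(1−s−f) + s.
Here 1−s−f = 0.538 and s = 0.027.
u_1 = 0.122400 × 0.538 + 0.027 = 0.092851.
u_2 = 0.092851 × 0.538 + 0.027 = 0.076954.
u_3 = 0.076954 × 0.538 + 0.027 = 0.068401.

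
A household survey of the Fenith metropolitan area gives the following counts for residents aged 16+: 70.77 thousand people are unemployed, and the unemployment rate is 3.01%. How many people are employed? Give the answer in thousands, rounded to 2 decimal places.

About 2,280.39 thousand are employed.

Labor force = U / u = 70.77 / 0.0301 ≈ 2,351.16 thousand.
Employed = labor force − unemployed = 2,351.16 − 70.77 = 2,280.39 thousand.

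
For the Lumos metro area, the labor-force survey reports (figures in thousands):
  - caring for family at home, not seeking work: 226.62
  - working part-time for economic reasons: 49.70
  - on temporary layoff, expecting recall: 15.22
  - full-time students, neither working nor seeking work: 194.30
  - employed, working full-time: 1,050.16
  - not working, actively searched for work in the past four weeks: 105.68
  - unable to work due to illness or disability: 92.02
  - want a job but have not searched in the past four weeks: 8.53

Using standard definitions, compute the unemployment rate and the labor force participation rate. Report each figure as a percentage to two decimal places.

Unemployment rate ≈ 9.90%; labor force participation rate ≈ 70.07%.

Employed = 49.70 + 1,050.16 = 1,099.86 thousand (anyone who worked, including part-time for economic reasons, counts as employed).
Unemployed = 15.22 + 105.68 = 120.90 thousand (jobless and actively searching, or on temporary layoff).
Labor force = 1,099.86 + 120.90 = 1,220.76 thousand.
Not in labor force = 226.62 + 194.30 + 92.02 + 8.53 = 521.47 thousand (those not working and not actively searching are outside the labor force — including those who want a job but have given up searching).
Civilian working-age population = 1,220.76 + 521.47 = 1,742.23 thousand.
Unemployment rate = 120.90 / 1,220.76 = 9.90%.
Labor force participation rate = 1,220.76 / 1,742.23 = 70.07%.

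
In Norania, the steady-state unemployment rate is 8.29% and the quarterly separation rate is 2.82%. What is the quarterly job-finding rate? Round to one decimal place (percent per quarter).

Job-finding rate ≈ 31.2% per quarter.

From u* = s/(s+f): f = s·(1−u)/u.
f = 2.82 × (1 − 0.0829) / 0.0829 = 2.5862 / 0.0829 ≈ 31.2% per quarter.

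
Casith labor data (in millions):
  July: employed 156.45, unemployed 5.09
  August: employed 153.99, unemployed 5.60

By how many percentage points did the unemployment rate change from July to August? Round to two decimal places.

July: labor force = 156.45 + 5.09 = 161.54; u = 5.09/161.54 = 3.15%.
August: labor force = 153.99 + 5.60 = 159.59; u = 5.60/159.59 = 3.51%.
Change = 3.51% − 3.15% = +0.36 pp.

The unemployment rate changed by +0.36 percentage points.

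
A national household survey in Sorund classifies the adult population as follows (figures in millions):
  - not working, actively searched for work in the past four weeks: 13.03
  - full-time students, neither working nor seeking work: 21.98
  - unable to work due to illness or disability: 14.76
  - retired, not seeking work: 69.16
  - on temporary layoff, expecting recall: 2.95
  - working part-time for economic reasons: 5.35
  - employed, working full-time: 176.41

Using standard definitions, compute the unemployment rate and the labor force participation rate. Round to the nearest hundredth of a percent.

Employed = 5.35 + 176.41 = 181.76 million (anyone who worked, including part-time for economic reasons, counts as employed).
Unemployed = 13.03 + 2.95 = 15.98 million (jobless and actively searching, or on temporary layoff).
Labor force = 181.76 + 15.98 = 197.74 million.
Not in labor force = 21.98 + 14.76 + 69.16 = 105.90 million (those not working and not actively searching are outside the labor force).
Civilian working-age population = 197.74 + 105.90 = 303.64 million.
Unemployment rate = 15.98 / 197.74 = 8.08%.
Labor force participation rate = 197.74 / 303.64 = 65.12%.

Unemployment rate ≈ 8.08%; labor force participation rate ≈ 65.12%.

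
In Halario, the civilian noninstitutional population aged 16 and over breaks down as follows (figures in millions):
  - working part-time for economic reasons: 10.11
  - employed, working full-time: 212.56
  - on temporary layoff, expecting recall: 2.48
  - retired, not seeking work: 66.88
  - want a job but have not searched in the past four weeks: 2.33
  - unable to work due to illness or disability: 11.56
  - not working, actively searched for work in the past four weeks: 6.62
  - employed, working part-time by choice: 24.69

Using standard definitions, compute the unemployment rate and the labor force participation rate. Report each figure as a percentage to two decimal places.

Employed = 10.11 + 212.56 + 24.69 = 247.36 million (anyone who worked, including part-time for economic reasons, counts as employed).
Unemployed = 2.48 + 6.62 = 9.10 million (jobless and actively searching, or on temporary layoff).
Labor force = 247.36 + 9.10 = 256.46 million.
Not in labor force = 66.88 + 2.33 + 11.56 = 80.77 million (those not working and not actively searching are outside the labor force — including those who want a job but have given up searching).
Civilian working-age population = 256.46 + 80.77 = 337.23 million.
Unemployment rate = 9.10 / 256.46 = 3.55%.
Labor force participation rate = 256.46 / 337.23 = 76.05%.

Unemployment rate ≈ 3.55%; labor force participation rate ≈ 76.05%.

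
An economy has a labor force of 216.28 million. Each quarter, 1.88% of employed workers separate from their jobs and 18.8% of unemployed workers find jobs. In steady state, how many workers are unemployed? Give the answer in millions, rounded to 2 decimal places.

Steady-state unemployment rate u* = s/(s+f) = 1.88/(1.88+18.8) = 0.090909.
Unemployed = u* × labor force = 0.090909 × 216.28 ≈ 19.66 million.

About 19.66 million are unemployed in steady state.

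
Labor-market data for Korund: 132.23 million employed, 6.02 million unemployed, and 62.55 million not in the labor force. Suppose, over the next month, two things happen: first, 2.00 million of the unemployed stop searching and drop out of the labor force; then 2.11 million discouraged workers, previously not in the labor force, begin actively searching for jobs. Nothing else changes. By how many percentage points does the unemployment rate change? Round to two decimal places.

The unemployment rate changes by +0.08 percentage points.

Initially, labor force = 132.23 + 6.02 = 138.25 million, so u = 6.02/138.25 = 4.35%.
After the first change, unemployed and labor force both fall by 2.00 → E = 132.23, U = 4.02, labor force = 136.25 million.
After the second change, unemployed and labor force both rise by 2.11 → E = 132.23, U = 6.13, labor force = 138.36 million.
New unemployment rate = 6.13 / 138.36 = 4.43%.
Change = 4.43% − 4.35% = +0.08 percentage points.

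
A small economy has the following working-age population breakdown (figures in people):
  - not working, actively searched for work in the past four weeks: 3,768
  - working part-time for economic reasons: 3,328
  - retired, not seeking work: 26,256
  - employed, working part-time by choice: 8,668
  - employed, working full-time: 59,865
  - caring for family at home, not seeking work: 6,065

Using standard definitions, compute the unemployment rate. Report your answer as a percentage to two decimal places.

Employed = 3,328 + 8,668 + 59,865 = 71,861 (anyone who worked, including part-time for economic reasons, counts as employed).
Unemployed = 3,768.
Labor force = 71,861 + 3,768 = 75,629.
Unemployment rate = 3,768 / 75,629 = 4.98%.

Unemployment rate ≈ 4.98%.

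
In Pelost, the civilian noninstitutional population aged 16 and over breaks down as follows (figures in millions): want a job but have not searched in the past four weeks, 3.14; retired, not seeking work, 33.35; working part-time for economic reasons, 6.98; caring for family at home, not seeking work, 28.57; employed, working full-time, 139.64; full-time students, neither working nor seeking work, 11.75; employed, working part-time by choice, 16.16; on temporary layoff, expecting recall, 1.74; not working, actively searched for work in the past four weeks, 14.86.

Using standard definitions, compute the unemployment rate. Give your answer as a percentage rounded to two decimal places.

Unemployment rate ≈ 9.25%.

Employed = 6.98 + 139.64 + 16.16 = 162.78 million (anyone who worked, including part-time for economic reasons, counts as employed).
Unemployed = 1.74 + 14.86 = 16.60 million (jobless and actively searching, or on temporary layoff).
Labor force = 162.78 + 16.60 = 179.38 million.
Unemployment rate = 16.60 / 179.38 = 9.25%.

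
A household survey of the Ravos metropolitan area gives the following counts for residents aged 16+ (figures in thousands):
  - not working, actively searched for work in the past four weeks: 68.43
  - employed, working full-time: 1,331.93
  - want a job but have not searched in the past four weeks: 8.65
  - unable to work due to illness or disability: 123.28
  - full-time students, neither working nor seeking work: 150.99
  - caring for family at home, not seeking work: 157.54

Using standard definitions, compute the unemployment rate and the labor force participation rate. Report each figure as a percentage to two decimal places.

Unemployment rate ≈ 4.89%; labor force participation rate ≈ 76.07%.

Employed = 1,331.93 thousand.
Unemployed = 68.43 thousand.
Labor force = 1,331.93 + 68.43 = 1,400.36 thousand.
Not in labor force = 8.65 + 123.28 + 150.99 + 157.54 = 440.46 thousand (those not working and not actively searching are outside the labor force — including those who want a job but have given up searching).
Civilian working-age population = 1,400.36 + 440.46 = 1,840.82 thousand.
Unemployment rate = 68.43 / 1,400.36 = 4.89%.
Labor force participation rate = 1,400.36 / 1,840.82 = 76.07%.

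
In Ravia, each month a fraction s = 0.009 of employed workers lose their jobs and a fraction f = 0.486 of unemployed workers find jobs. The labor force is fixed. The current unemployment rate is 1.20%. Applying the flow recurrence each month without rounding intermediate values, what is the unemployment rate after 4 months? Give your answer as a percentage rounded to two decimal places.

With a fixed labor force, u_{t+1} = u_t + s·(1−u_t) − f·u_t = u_t·(1−s−f) + s.
Here 1−s−f = 0.505 and s = 0.009.
u_1 = 0.012000 × 0.505 + 0.009 = 0.015060.
u_2 = 0.015060 × 0.505 + 0.009 = 0.016605.
u_3 = 0.016605 × 0.505 + 0.009 = 0.017386.
u_4 = 0.017386 × 0.505 + 0.009 = 0.017780.

Unemployment rate after four months ≈ 1.78%.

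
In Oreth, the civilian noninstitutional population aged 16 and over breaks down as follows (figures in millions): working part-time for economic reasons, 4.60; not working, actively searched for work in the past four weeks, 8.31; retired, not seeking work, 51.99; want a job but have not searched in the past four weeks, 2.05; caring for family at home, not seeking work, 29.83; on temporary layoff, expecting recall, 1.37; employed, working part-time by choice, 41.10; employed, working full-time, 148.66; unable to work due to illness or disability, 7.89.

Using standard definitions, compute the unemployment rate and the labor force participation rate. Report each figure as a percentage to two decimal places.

Employed = 4.60 + 41.10 + 148.66 = 194.36 million (anyone who worked, including part-time for economic reasons, counts as employed).
Unemployed = 8.31 + 1.37 = 9.68 million (jobless and actively searching, or on temporary layoff).
Labor force = 194.36 + 9.68 = 204.04 million.
Not in labor force = 51.99 + 2.05 + 29.83 + 7.89 = 91.76 million (those not working and not actively searching are outside the labor force — including those who want a job but have given up searching).
Civilian working-age population = 204.04 + 91.76 = 295.80 million.
Unemployment rate = 9.68 / 204.04 = 4.74%.
Labor force participation rate = 204.04 / 295.80 = 68.98%.

Unemployment rate ≈ 4.74%; labor force participation rate ≈ 68.98%.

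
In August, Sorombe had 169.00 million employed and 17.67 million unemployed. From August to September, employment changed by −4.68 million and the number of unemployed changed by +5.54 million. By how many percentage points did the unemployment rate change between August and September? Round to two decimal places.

The unemployment rate changed by +2.91 percentage points.

August: labor force = 169.00 + 17.67 = 186.67; u = 17.67/186.67 = 9.47%.
September: labor force = 164.32 + 23.21 = 187.53; u = 23.21/187.53 = 12.38%.
Change = 12.38% − 9.47% = +2.91 pp.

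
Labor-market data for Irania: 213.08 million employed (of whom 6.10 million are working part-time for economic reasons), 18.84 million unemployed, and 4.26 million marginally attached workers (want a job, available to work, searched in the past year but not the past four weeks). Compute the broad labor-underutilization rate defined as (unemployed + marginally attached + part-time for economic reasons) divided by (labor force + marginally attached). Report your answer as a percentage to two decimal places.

Broad underutilization rate ≈ 12.36%.

Labor force = 213.08 + 18.84 = 231.92 million.
Numerator = 18.84 + 4.26 + 6.10 = 29.20 million.
Denominator = 231.92 + 4.26 = 236.18 million.
Broad rate = 29.20 / 236.18 = 12.36%.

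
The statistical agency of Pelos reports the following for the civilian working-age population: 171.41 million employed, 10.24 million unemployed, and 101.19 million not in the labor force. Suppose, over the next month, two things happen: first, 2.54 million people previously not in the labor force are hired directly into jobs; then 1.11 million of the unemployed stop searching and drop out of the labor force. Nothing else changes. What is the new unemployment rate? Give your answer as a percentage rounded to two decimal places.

New unemployment rate ≈ 4.99%.

Initially, labor force = 171.41 + 10.24 = 181.65 million, so u = 10.24/181.65 = 5.64%.
After the first change, employed and labor force both rise by 2.54; unemployed unchanged → E = 173.95, U = 10.24, labor force = 184.19 million.
After the second change, unemployed and labor force both fall by 1.11 → E = 173.95, U = 9.13, labor force = 183.08 million.
New unemployment rate = 9.13 / 183.08 = 4.99%.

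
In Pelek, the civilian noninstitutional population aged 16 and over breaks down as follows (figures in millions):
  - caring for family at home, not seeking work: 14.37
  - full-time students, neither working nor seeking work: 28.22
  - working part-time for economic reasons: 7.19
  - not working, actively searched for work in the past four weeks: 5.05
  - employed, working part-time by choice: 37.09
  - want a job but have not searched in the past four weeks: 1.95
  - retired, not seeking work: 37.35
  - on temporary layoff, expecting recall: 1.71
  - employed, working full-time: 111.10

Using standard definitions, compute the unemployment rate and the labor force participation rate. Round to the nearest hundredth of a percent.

Unemployment rate ≈ 4.17%; labor force participation rate ≈ 66.44%.

Employed = 7.19 + 37.09 + 111.10 = 155.38 million (anyone who worked, including part-time for economic reasons, counts as employed).
Unemployed = 5.05 + 1.71 = 6.76 million (jobless and actively searching, or on temporary layoff).
Labor force = 155.38 + 6.76 = 162.14 million.
Not in labor force = 14.37 + 28.22 + 1.95 + 37.35 = 81.89 million (those not working and not actively searching are outside the labor force — including those who want a job but have given up searching).
Civilian working-age population = 162.14 + 81.89 = 244.03 million.
Unemployment rate = 6.76 / 162.14 = 4.17%.
Labor force participation rate = 162.14 / 244.03 = 66.44%.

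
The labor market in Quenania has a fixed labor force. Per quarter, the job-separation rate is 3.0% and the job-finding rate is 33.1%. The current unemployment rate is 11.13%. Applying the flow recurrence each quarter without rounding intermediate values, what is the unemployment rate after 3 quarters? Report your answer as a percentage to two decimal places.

Unemployment rate after three quarters ≈ 9.05%.

With a fixed labor force, u_{t+1} = u_t + s·(1−u_t) − f·u_t = u_t·(1−s−f) + s.
Here 1−s−f = 0.639 and s = 0.030.
u_1 = 0.111300 × 0.639 + 0.030 = 0.101121.
u_2 = 0.101121 × 0.639 + 0.030 = 0.094616.
u_3 = 0.094616 × 0.639 + 0.030 = 0.090460.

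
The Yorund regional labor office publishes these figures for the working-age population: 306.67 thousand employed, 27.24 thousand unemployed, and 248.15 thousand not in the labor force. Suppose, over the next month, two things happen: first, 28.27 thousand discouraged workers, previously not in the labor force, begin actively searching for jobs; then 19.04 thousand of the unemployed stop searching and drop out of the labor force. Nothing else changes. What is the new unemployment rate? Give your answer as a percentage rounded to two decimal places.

New unemployment rate ≈ 10.63%.

Initially, labor force = 306.67 + 27.24 = 333.91 thousand, so u = 27.24/333.91 = 8.16%.
After the first change, unemployed and labor force both rise by 28.27 → E = 306.67, U = 55.51, labor force = 362.18 thousand.
After the second change, unemployed and labor force both fall by 19.04 → E = 306.67, U = 36.47, labor force = 343.14 thousand.
New unemployment rate = 36.47 / 343.14 = 10.63%.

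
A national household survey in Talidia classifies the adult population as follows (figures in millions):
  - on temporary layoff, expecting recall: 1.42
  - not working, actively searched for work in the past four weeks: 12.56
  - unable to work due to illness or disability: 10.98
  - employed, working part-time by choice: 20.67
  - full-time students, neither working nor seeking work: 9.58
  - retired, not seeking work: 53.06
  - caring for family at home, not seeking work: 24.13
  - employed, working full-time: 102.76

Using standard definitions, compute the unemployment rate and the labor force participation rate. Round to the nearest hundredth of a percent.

Unemployment rate ≈ 10.17%; labor force participation rate ≈ 58.43%.

Employed = 20.67 + 102.76 = 123.43 million.
Unemployed = 1.42 + 12.56 = 13.98 million (jobless and actively searching, or on temporary layoff).
Labor force = 123.43 + 13.98 = 137.41 million.
Not in labor force = 10.98 + 9.58 + 53.06 + 24.13 = 97.75 million (those not working and not actively searching are outside the labor force).
Civilian working-age population = 137.41 + 97.75 = 235.16 million.
Unemployment rate = 13.98 / 137.41 = 10.17%.
Labor force participation rate = 137.41 / 235.16 = 58.43%.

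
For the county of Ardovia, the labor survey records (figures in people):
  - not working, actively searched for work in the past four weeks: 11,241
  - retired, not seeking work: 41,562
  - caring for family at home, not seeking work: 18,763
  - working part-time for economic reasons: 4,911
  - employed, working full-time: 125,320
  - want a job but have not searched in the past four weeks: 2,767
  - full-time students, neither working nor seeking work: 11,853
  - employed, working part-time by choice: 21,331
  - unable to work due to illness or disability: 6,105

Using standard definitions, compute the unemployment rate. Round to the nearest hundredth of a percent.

Employed = 4,911 + 125,320 + 21,331 = 151,562 (anyone who worked, including part-time for economic reasons, counts as employed).
Unemployed = 11,241.
Labor force = 151,562 + 11,241 = 162,803.
Unemployment rate = 11,241 / 162,803 = 6.90%.

Unemployment rate ≈ 6.90%.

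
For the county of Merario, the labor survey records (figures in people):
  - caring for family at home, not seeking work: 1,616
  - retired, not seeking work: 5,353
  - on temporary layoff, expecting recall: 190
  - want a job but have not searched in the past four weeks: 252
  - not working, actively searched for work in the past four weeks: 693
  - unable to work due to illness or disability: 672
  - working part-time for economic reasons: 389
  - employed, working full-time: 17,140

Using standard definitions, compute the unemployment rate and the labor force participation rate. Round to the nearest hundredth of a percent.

Employed = 389 + 17,140 = 17,529 (anyone who worked, including part-time for economic reasons, counts as employed).
Unemployed = 190 + 693 = 883 (jobless and actively searching, or on temporary layoff).
Labor force = 17,529 + 883 = 18,412.
Not in labor force = 1,616 + 5,353 + 252 + 672 = 7,893 (those not working and not actively searching are outside the labor force — including those who want a job but have given up searching).
Civilian working-age population = 18,412 + 7,893 = 26,305.
Unemployment rate = 883 / 18,412 = 4.80%.
Labor force participation rate = 18,412 / 26,305 = 69.99%.

Unemployment rate ≈ 4.80%; labor force participation rate ≈ 69.99%.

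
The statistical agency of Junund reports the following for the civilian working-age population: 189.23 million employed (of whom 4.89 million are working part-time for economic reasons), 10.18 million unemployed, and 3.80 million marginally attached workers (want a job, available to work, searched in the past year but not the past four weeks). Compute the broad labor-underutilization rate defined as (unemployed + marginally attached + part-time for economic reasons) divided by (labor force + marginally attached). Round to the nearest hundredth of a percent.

Labor force = 189.23 + 10.18 = 199.41 million.
Numerator = 10.18 + 3.80 + 4.89 = 18.87 million.
Denominator = 199.41 + 3.80 = 203.21 million.
Broad rate = 18.87 / 203.21 = 9.29%.

Broad underutilization rate ≈ 9.29%.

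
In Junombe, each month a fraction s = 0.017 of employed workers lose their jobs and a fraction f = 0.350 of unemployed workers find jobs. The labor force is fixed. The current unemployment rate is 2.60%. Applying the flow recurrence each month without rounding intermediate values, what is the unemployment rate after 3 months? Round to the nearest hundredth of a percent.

Unemployment rate after three months ≈ 4.12%.

With a fixed labor force, u_{t+1} = u_t + s·(1−u_t) − f·u_t = u_t·(1−s−f) + s.
Here 1−s−f = 0.633 and s = 0.017.
u_1 = 0.026000 × 0.633 + 0.017 = 0.033458.
u_2 = 0.033458 × 0.633 + 0.017 = 0.038179.
u_3 = 0.038179 × 0.633 + 0.017 = 0.041167.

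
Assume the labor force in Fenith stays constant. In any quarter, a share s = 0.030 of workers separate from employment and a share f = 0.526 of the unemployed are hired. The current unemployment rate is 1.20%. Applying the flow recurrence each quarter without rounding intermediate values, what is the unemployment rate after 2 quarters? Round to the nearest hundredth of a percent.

Unemployment rate after two quarters ≈ 4.57%.

With a fixed labor force, u_{t+1} = u_t + s·(1−u_t) − f·u_t = u_t·(1−s−f) + s.
Here 1−s−f = 0.444 and s = 0.030.
u_1 = 0.012000 × 0.444 + 0.030 = 0.035328.
u_2 = 0.035328 × 0.444 + 0.030 = 0.045686.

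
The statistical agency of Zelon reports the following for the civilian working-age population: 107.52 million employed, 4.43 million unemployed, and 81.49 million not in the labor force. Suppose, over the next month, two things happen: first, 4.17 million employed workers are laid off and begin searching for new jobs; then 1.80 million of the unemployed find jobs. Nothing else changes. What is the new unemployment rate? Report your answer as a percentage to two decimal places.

New unemployment rate ≈ 6.07%.

Initially, labor force = 107.52 + 4.43 = 111.95 million, so u = 4.43/111.95 = 3.96%.
After the first change, employed falls and unemployed rises by 4.17; labor force unchanged → E = 103.35, U = 8.60, labor force = 111.95 million.
After the second change, unemployed falls and employed rises by 1.80; labor force unchanged → E = 105.15, U = 6.80, labor force = 111.95 million.
New unemployment rate = 6.80 / 111.95 = 6.07%.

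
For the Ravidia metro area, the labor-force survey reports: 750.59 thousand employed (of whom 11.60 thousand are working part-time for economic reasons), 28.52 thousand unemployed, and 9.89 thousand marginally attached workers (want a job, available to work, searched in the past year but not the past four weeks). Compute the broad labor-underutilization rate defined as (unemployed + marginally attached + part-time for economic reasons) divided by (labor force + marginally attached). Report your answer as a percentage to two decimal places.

Labor force = 750.59 + 28.52 = 779.11 thousand.
Numerator = 28.52 + 9.89 + 11.60 = 50.01 thousand.
Denominator = 779.11 + 9.89 = 789.00 thousand.
Broad rate = 50.01 / 789.00 = 6.34%.

Broad underutilization rate ≈ 6.34%.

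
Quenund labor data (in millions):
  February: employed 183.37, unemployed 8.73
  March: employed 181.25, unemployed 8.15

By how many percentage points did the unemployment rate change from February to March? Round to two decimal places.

The unemployment rate changed by −0.24 percentage points.

February: labor force = 183.37 + 8.73 = 192.10; u = 8.73/192.10 = 4.54%.
March: labor force = 181.25 + 8.15 = 189.40; u = 8.15/189.40 = 4.30%.
Change = 4.30% − 4.54% = −0.24 pp.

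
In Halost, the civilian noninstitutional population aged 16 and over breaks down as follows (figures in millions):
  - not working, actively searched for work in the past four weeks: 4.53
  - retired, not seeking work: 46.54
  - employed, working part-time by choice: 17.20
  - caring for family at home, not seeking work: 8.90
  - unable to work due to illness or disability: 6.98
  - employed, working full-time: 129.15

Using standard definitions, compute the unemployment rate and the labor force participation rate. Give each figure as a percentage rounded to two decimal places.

Employed = 17.20 + 129.15 = 146.35 million.
Unemployed = 4.53 million.
Labor force = 146.35 + 4.53 = 150.88 million.
Not in labor force = 46.54 + 8.90 + 6.98 = 62.42 million (those not working and not actively searching are outside the labor force).
Civilian working-age population = 150.88 + 62.42 = 213.30 million.
Unemployment rate = 4.53 / 150.88 = 3.00%.
Labor force participation rate = 150.88 / 213.30 = 70.74%.

Unemployment rate ≈ 3.00%; labor force participation rate ≈ 70.74%.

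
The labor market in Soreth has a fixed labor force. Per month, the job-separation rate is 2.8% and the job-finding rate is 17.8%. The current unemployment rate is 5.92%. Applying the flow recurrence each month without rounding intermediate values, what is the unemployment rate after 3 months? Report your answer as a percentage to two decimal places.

With a fixed labor force, u_{t+1} = u_t + s·(1−u_t) − f·u_t = u_t·(1−s−f) + s.
Here 1−s−f = 0.794 and s = 0.028.
u_1 = 0.059200 × 0.794 + 0.028 = 0.075005.
u_2 = 0.075005 × 0.794 + 0.028 = 0.087554.
u_3 = 0.087554 × 0.794 + 0.028 = 0.097518.

Unemployment rate after three months ≈ 9.75%.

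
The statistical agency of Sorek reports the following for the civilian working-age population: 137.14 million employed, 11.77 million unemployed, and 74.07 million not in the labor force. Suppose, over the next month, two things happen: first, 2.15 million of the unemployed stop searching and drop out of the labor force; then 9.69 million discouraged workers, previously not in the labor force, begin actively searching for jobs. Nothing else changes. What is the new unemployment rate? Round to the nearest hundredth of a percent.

Initially, labor force = 137.14 + 11.77 = 148.91 million, so u = 11.77/148.91 = 7.90%.
After the first change, unemployed and labor force both fall by 2.15 → E = 137.14, U = 9.62, labor force = 146.76 million.
After the second change, unemployed and labor force both rise by 9.69 → E = 137.14, U = 19.31, labor force = 156.45 million.
New unemployment rate = 19.31 / 156.45 = 12.34%.

New unemployment rate ≈ 12.34%.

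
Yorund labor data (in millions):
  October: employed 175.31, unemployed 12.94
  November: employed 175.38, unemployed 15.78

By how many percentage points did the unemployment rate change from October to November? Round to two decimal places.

October: labor force = 175.31 + 12.94 = 188.25; u = 12.94/188.25 = 6.87%.
November: labor force = 175.38 + 15.78 = 191.16; u = 15.78/191.16 = 8.25%.
Change = 8.25% − 6.87% = +1.38 pp.

The unemployment rate changed by +1.38 percentage points.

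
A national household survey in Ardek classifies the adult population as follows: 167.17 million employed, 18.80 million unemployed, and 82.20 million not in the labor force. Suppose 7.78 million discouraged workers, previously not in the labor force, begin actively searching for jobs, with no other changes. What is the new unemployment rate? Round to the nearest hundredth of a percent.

Initially, labor force = 167.17 + 18.80 = 185.97 million, so u = 18.80/185.97 = 10.11%.
After the change, unemployed and labor force both rise by 7.78 → E = 167.17, U = 26.58, labor force = 193.75 million.
New unemployment rate = 26.58 / 193.75 = 13.72%.

New unemployment rate ≈ 13.72%.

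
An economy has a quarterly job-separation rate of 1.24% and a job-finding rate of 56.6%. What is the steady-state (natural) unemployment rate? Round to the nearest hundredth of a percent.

At steady state the flows balance: s·E = f·U, so U/(E+U) = s/(s+f).
u* = 1.24 / (1.24 + 56.6) = 1.24 / 57.84 = 2.14%.

Steady-state unemployment rate ≈ 2.14%.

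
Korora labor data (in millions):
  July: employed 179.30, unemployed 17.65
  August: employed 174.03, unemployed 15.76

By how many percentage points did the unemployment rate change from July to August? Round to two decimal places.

July: labor force = 179.30 + 17.65 = 196.95; u = 17.65/196.95 = 8.96%.
August: labor force = 174.03 + 15.76 = 189.79; u = 15.76/189.79 = 8.30%.
Change = 8.30% − 8.96% = −0.66 pp.

The unemployment rate changed by −0.66 percentage points.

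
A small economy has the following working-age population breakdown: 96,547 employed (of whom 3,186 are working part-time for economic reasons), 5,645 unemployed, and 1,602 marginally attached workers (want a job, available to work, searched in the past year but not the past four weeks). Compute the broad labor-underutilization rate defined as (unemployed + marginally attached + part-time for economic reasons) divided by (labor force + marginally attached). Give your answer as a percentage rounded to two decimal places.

Labor force = 96,547 + 5,645 = 102,192.
Numerator = 5,645 + 1,602 + 3,186 = 10,433.
Denominator = 102,192 + 1,602 = 103,794.
Broad rate = 10,433 / 103,794 = 10.05%.

Broad underutilization rate ≈ 10.05%.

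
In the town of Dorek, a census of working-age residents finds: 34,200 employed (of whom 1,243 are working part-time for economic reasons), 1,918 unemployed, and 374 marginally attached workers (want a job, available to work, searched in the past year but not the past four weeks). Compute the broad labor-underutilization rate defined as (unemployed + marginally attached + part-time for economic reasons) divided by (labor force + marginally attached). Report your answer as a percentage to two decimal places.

Broad underutilization rate ≈ 9.69%.

Labor force = 34,200 + 1,918 = 36,118.
Numerator = 1,918 + 374 + 1,243 = 3,535.
Denominator = 36,118 + 374 = 36,492.
Broad rate = 3,535 / 36,492 = 9.69%.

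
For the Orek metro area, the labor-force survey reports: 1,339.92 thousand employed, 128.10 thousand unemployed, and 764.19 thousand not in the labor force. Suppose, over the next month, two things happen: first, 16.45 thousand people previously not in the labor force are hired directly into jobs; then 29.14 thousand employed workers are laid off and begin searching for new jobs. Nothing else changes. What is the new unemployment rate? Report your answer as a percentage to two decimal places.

New unemployment rate ≈ 10.59%.

Initially, labor force = 1,339.92 + 128.10 = 1,468.02 thousand, so u = 128.10/1,468.02 = 8.73%.
After the first change, employed and labor force both rise by 16.45; unemployed unchanged → E = 1,356.37, U = 128.10, labor force = 1,484.47 thousand.
After the second change, employed falls and unemployed rises by 29.14; labor force unchanged → E = 1,327.23, U = 157.24, labor force = 1,484.47 thousand.
New unemployment rate = 157.24 / 1,484.47 = 10.59%.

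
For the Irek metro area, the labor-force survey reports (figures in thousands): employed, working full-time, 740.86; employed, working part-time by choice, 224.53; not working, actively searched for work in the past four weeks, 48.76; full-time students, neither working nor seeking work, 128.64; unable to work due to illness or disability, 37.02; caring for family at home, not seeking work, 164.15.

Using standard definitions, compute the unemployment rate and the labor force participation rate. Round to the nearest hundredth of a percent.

Unemployment rate ≈ 4.81%; labor force participation rate ≈ 75.46%.

Employed = 740.86 + 224.53 = 965.39 thousand.
Unemployed = 48.76 thousand.
Labor force = 965.39 + 48.76 = 1,014.15 thousand.
Not in labor force = 128.64 + 37.02 + 164.15 = 329.81 thousand (those not working and not actively searching are outside the labor force).
Civilian working-age population = 1,014.15 + 329.81 = 1,343.96 thousand.
Unemployment rate = 48.76 / 1,014.15 = 4.81%.
Labor force participation rate = 1,014.15 / 1,343.96 = 75.46%.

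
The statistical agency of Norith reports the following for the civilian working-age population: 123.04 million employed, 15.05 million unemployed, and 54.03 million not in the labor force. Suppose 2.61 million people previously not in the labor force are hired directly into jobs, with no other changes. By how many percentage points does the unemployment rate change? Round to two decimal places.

The unemployment rate changes by −0.20 percentage points.

Initially, labor force = 123.04 + 15.05 = 138.09 million, so u = 15.05/138.09 = 10.90%.
After the change, employed and labor force both rise by 2.61; unemployed unchanged → E = 125.65, U = 15.05, labor force = 140.70 million.
New unemployment rate = 15.05 / 140.70 = 10.70%.
Change = 10.70% − 10.90% = −0.20 percentage points.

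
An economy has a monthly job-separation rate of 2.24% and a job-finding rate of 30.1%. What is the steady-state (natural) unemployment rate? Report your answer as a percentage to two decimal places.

At steady state the flows balance: s·E = f·U, so U/(E+U) = s/(s+f).
u* = 2.24 / (2.24 + 30.1) = 2.24 / 32.34 = 6.93%.

Steady-state unemployment rate ≈ 6.93%.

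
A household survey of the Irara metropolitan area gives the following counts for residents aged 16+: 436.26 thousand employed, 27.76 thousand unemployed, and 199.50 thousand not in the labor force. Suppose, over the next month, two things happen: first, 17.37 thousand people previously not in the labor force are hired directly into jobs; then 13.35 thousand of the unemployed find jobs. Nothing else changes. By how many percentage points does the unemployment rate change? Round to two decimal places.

The unemployment rate changes by −2.99 percentage points.

Initially, labor force = 436.26 + 27.76 = 464.02 thousand, so u = 27.76/464.02 = 5.98%.
After the first change, employed and labor force both rise by 17.37; unemployed unchanged → E = 453.63, U = 27.76, labor force = 481.39 thousand.
After the second change, unemployed falls and employed rises by 13.35; labor force unchanged → E = 466.98, U = 14.41, labor force = 481.39 thousand.
New unemployment rate = 14.41 / 481.39 = 2.99%.
Change = 2.99% − 5.98% = −2.99 percentage points.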